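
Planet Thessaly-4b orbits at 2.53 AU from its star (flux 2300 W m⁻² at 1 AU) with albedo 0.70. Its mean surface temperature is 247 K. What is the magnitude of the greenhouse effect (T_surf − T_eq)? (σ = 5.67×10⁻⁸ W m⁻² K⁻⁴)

S = 2300/2.53² = 359.3 W m⁻².
T_eq = [S(1−A)/(4σ)]^(1/4) = [359.3×0.30/(4×5.67×10⁻⁸)]^(1/4) = 147.7 K.
ΔT = T_surf − T_eq = 247 − 147.7.

ΔT ≈ 99.3 K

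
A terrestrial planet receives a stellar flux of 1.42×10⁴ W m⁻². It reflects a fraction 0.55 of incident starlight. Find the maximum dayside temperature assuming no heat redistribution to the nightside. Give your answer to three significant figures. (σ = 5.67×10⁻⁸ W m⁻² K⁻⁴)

T_ss ≈ 579 K

With no redistribution each surface element balances locally: S(1−A) = σT⁴.
T = [1.42×10⁴ × 0.45 / 5.67×10⁻⁸]^(1/4) = (1.13×10¹¹)^(1/4) = 579 K.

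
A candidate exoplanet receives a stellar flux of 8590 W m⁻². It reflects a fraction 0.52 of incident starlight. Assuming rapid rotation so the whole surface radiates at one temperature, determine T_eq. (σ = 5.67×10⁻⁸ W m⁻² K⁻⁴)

T_eq ≈ 367 K

Energy balance: absorbed = emitted ⇒ πR²·S(1−A) = 4πR²·σT_eq⁴, so T_eq⁴ = S(1−A)/(4σ).
T_eq = [8590 × 0.48 / (4 × 5.67×10⁻⁸)]^(1/4) = (1.82×10¹⁰)^(1/4) = 367 K.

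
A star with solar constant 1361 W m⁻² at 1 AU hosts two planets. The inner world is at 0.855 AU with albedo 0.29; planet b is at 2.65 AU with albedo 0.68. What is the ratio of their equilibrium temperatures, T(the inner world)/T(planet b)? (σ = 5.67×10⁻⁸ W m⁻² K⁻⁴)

T₁/T₂ ≈ 2.149

T_eq = [S₀(1−A)/(4σd²)]^(1/4), so T ∝ (1−A)^(1/4) / √d.
T₁ = [1361×0.71/(4×5.67×10⁻⁸×0.855²)]^(1/4) = 276.30 K.
T₂ = [1361×0.32/(4×5.67×10⁻⁸×2.65²)]^(1/4) = 128.59 K.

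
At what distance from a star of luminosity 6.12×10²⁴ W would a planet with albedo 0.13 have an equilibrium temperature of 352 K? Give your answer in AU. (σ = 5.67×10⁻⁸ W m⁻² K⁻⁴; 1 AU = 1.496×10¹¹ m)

From T_eq⁴ = L(1−A)/(16πσd²): d = √[L(1−A)/(16πσT_eq⁴)].
d = √[6.12×10²⁴ × 0.87 / (16π × 5.67×10⁻⁸ × (352)⁴)] = 1.10×10¹⁰ m = 0.0737 AU.

d ≈ 0.0737 AU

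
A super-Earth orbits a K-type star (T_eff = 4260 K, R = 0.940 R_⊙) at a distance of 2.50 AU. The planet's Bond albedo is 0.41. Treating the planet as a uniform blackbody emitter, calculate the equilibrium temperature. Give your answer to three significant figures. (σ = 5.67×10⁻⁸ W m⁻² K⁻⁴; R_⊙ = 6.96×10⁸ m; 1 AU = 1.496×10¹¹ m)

T_eq ≈ 110 K

R_⋆ = 0.940 × 6.96×10⁸ = 6.54×10⁸ m.
d = 2.50 AU = 3.74×10¹¹ m.
L = 4πR_⋆²σT_⋆⁴ = 4π(6.54×10⁸)² × 5.67×10⁻⁸ × (4260)⁴ = 1.00×10²⁶ W.
S = L/(4πd²) = 57.1 W m⁻².
Energy balance: absorbed = emitted ⇒ πR²·S(1−A) = 4πR²·σT_eq⁴, so T_eq⁴ = S(1−A)/(4σ).
T_eq = [57.1 × 0.59 / (4 × 5.67×10⁻⁸)]^(1/4) = (1.49×10⁸)^(1/4) = 110 K.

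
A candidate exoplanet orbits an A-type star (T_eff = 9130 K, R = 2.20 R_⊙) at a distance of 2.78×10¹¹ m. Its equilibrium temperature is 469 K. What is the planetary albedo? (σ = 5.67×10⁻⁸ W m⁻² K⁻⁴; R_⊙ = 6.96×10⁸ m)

R_⋆ = 2.20 × 6.96×10⁸ = 1.53×10⁹ m.
L = 4πR_⋆²σT_⋆⁴ = 4π(1.53×10⁹)² × 5.67×10⁻⁸ × (9130)⁴ = 1.16×10²⁸ W.
S = L/(4πd²) = 1.20×10⁴ W m⁻².
From T_eq⁴ = S(1−A)/(4σ): 1−A = 4σT_eq⁴/S.
1−A = 4 × 5.67×10⁻⁸ × (469)⁴ / 1.20×10⁴ = 0.918.

A ≈ 0.08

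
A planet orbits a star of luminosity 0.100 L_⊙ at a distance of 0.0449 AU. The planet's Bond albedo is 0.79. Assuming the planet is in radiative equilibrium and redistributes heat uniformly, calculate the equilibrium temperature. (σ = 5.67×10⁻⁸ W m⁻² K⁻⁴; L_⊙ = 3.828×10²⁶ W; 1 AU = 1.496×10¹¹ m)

T_eq ≈ 500 K

d = 0.0449 AU = 6.72×10⁹ m.
L = 0.100 × 3.828×10²⁶ = 3.83×10²⁵ W.
Flux: S = L/(4πd²) = 3.83×10²⁵/(4π×(6.72×10⁹)²) = 6.75×10⁴ W m⁻².
Energy balance: absorbed = emitted ⇒ πR²·S(1−A) = 4πR²·σT_eq⁴, so T_eq⁴ = S(1−A)/(4σ).
T_eq = [6.75×10⁴ × 0.21 / (4 × 5.67×10⁻⁸)]^(1/4) = (6.25×10¹⁰)^(1/4) = 500 K.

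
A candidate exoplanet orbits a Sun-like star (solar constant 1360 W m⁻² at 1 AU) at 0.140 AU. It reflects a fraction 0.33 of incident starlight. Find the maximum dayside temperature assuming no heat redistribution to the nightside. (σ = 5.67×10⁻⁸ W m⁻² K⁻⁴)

Flux at 0.140 AU: S = 1360/0.140² = 6.94×10⁴ W m⁻².
With no redistribution each surface element balances locally: S(1−A) = σT⁴.
T = [6.94×10⁴ × 0.67 / 5.67×10⁻⁸]^(1/4) = (8.20×10¹¹)^(1/4) = 952 K.

T_ss ≈ 952 K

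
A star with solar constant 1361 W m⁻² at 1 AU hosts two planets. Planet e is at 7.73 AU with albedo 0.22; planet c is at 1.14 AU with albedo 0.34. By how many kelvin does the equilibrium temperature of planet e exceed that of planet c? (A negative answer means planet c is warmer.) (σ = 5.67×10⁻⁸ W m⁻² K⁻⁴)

ΔT ≈ -140.9 K

T_eq = [S₀(1−A)/(4σd²)]^(1/4), so T ∝ (1−A)^(1/4) / √d.
T₁ = [1361×0.78/(4×5.67×10⁻⁸×7.73²)]^(1/4) = 94.08 K.
T₂ = [1361×0.66/(4×5.67×10⁻⁸×1.14²)]^(1/4) = 234.96 K.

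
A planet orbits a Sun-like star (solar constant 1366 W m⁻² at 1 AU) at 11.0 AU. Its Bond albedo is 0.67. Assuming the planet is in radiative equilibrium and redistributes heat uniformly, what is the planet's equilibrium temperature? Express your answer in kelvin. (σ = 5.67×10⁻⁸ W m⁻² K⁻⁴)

T_eq ≈ 63.7 K

Flux at 11.0 AU: S = 1366/11.0² = 11.3 W m⁻².
Energy balance: absorbed = emitted ⇒ πR²·S(1−A) = 4πR²·σT_eq⁴, so T_eq⁴ = S(1−A)/(4σ).
T_eq = [11.3 × 0.33 / (4 × 5.67×10⁻⁸)]^(1/4) = (1.64×10⁷)^(1/4) = 63.7 K.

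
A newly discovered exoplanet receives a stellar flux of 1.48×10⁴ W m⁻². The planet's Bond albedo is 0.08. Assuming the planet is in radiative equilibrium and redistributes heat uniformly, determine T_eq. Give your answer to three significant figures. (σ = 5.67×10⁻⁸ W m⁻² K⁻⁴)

T_eq ≈ 495 K

Energy balance: absorbed = emitted ⇒ πR²·S(1−A) = 4πR²·σT_eq⁴, so T_eq⁴ = S(1−A)/(4σ).
T_eq = [1.48×10⁴ × 0.92 / (4 × 5.67×10⁻⁸)]^(1/4) = (6.00×10¹⁰)^(1/4) = 495 K.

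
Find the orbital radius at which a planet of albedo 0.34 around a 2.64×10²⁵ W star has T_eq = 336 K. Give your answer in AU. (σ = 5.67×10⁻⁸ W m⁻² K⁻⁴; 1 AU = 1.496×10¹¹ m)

d ≈ 0.146 AU

From T_eq⁴ = L(1−A)/(16πσd²): d = √[L(1−A)/(16πσT_eq⁴)].
d = √[2.64×10²⁵ × 0.66 / (16π × 5.67×10⁻⁸ × (336)⁴)] = 2.19×10¹⁰ m = 0.146 AU.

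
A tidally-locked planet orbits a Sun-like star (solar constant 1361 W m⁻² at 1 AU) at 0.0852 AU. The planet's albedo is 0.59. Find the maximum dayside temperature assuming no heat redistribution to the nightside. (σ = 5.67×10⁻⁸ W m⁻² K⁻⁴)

T_ss ≈ 1080 K

Flux at 0.0852 AU: S = 1361/0.0852² = 1.87×10⁵ W m⁻².
With no redistribution each surface element balances locally: S(1−A) = σT⁴.
T = [1.87×10⁵ × 0.41 / 5.67×10⁻⁸]^(1/4) = (1.36×10¹²)^(1/4) = 1080 K.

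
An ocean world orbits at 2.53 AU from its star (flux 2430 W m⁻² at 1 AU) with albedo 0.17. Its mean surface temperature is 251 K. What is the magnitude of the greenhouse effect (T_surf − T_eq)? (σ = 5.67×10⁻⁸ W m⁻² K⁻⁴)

S = 2430/2.53² = 379.6 W m⁻².
T_eq = [S(1−A)/(4σ)]^(1/4) = [379.6×0.83/(4×5.67×10⁻⁸)]^(1/4) = 193.1 K.
ΔT = T_surf − T_eq = 251 − 193.1.

ΔT ≈ 57.9 K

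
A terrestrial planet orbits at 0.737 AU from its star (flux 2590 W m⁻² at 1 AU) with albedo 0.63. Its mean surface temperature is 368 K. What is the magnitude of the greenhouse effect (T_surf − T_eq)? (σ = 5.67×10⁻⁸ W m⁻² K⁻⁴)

ΔT ≈ 71.0 K

S = 2590/0.737² = 4768 W m⁻².
T_eq = [S(1−A)/(4σ)]^(1/4) = [4768×0.37/(4×5.67×10⁻⁸)]^(1/4) = 297.0 K.
ΔT = T_surf − T_eq = 368 − 297.0.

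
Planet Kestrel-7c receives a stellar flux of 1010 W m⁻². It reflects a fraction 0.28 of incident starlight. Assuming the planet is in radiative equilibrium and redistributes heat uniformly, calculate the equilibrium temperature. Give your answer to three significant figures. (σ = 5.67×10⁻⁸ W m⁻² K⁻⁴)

T_eq ≈ 238 K

Energy balance: absorbed = emitted ⇒ πR²·S(1−A) = 4πR²·σT_eq⁴, so T_eq⁴ = S(1−A)/(4σ).
T_eq = [1010 × 0.72 / (4 × 5.67×10⁻⁸)]^(1/4) = (3.21×10⁹)^(1/4) = 238 K.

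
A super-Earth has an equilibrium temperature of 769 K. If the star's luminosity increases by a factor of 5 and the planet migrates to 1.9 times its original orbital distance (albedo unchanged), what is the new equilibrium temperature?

T_eq ∝ L^(1/4) · d^(−1/2).
T′ = 769 × 5^(1/4) / 1.9^(1/2) = 834 K.

T_eq ≈ 834 K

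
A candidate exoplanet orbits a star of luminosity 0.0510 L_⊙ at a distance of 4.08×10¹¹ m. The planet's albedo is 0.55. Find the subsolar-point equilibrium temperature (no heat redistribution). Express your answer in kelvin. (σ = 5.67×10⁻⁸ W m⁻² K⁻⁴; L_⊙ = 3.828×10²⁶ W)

T_ss ≈ 92.8 K

L = 0.0510 × 3.828×10²⁶ = 1.95×10²⁵ W.
Flux: S = L/(4πd²) = 1.95×10²⁵/(4π×(4.08×10¹¹)²) = 9.33 W m⁻².
At the subsolar point the surface absorbs S(1−A) and emits σT⁴ per unit area — no factor of 4, since only the local patch is in balance.
T = [9.33 × 0.45 / 5.67×10⁻⁸]^(1/4) = (7.41×10⁷)^(1/4) = 92.8 K.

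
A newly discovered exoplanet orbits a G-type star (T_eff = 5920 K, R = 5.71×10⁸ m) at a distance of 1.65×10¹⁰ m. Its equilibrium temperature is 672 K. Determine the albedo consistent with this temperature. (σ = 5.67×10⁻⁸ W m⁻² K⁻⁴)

L = 4πR_⋆²σT_⋆⁴ = 4π(5.71×10⁸)² × 5.67×10⁻⁸ × (5920)⁴ = 2.85×10²⁶ W.
S = L/(4πd²) = 8.34×10⁴ W m⁻².
From T_eq⁴ = S(1−A)/(4σ): 1−A = 4σT_eq⁴/S.
1−A = 4 × 5.67×10⁻⁸ × (672)⁴ / 8.34×10⁴ = 0.555.

A ≈ 0.45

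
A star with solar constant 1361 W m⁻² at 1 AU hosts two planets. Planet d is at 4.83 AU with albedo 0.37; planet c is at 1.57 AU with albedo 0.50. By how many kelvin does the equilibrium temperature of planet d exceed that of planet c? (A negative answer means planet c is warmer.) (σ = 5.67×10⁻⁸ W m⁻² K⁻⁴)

ΔT ≈ -74.0 K

T_eq = [S₀(1−A)/(4σd²)]^(1/4), so T ∝ (1−A)^(1/4) / √d.
T₁ = [1361×0.63/(4×5.67×10⁻⁸×4.83²)]^(1/4) = 112.83 K.
T₂ = [1361×0.50/(4×5.67×10⁻⁸×1.57²)]^(1/4) = 186.79 K.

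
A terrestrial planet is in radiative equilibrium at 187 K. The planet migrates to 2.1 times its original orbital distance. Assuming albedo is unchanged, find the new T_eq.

T_eq ∝ L^(1/4) · d^(−1/2).
T′ = 187 / 2.1^(1/2) = 129 K.

T_eq ≈ 129 K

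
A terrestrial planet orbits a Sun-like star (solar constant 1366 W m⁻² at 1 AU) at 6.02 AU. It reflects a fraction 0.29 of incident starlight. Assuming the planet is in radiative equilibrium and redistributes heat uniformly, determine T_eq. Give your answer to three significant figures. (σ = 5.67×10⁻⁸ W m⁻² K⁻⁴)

Flux at 6.02 AU: S = 1366/6.02² = 37.7 W m⁻².
Energy balance: absorbed = emitted ⇒ πR²·S(1−A) = 4πR²·σT_eq⁴, so T_eq⁴ = S(1−A)/(4σ).
T_eq = [37.7 × 0.71 / (4 × 5.67×10⁻⁸)]^(1/4) = (1.18×10⁸)^(1/4) = 104 K.

T_eq ≈ 104 K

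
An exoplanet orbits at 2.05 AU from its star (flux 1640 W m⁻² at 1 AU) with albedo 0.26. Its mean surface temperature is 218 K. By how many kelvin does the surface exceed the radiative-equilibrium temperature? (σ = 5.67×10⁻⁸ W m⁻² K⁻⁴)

S = 1640/2.05² = 390.2 W m⁻².
T_eq = [S(1−A)/(4σ)]^(1/4) = [390.2×0.74/(4×5.67×10⁻⁸)]^(1/4) = 188.9 K.
ΔT = T_surf − T_eq = 218 − 188.9.

ΔT ≈ 29.1 K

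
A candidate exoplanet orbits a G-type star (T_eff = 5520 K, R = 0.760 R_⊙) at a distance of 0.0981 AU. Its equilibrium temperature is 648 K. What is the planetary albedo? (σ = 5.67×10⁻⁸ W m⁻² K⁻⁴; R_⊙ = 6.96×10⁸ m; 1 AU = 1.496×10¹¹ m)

R_⋆ = 0.760 × 6.96×10⁸ = 5.29×10⁸ m.
d = 0.0981 AU = 1.47×10¹⁰ m.
L = 4πR_⋆²σT_⋆⁴ = 4π(5.29×10⁸)² × 5.67×10⁻⁸ × (5520)⁴ = 1.85×10²⁶ W.
S = L/(4πd²) = 6.84×10⁴ W m⁻².
From T_eq⁴ = S(1−A)/(4σ): 1−A = 4σT_eq⁴/S.
1−A = 4 × 5.67×10⁻⁸ × (648)⁴ / 6.84×10⁴ = 0.585.

A ≈ 0.42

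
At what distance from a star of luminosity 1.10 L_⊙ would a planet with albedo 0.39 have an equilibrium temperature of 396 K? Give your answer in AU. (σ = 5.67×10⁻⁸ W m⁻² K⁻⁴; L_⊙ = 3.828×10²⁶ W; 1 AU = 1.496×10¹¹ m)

L = 1.10 × 3.828×10²⁶ = 4.21×10²⁶ W.
From T_eq⁴ = L(1−A)/(16πσd²): d = √[L(1−A)/(16πσT_eq⁴)].
d = √[4.21×10²⁶ × 0.61 / (16π × 5.67×10⁻⁸ × (396)⁴)] = 6.05×10¹⁰ m = 0.405 AU.

d ≈ 0.405 AU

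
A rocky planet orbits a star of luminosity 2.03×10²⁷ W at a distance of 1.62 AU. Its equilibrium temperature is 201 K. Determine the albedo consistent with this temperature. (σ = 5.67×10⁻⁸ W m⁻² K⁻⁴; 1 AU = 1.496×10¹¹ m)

A ≈ 0.87

d = 1.62 AU = 2.42×10¹¹ m.
Flux: S = L/(4πd²) = 2.03×10²⁷/(4π×(2.42×10¹¹)²) = 2750 W m⁻².
From T_eq⁴ = S(1−A)/(4σ): 1−A = 4σT_eq⁴/S.
1−A = 4 × 5.67×10⁻⁸ × (201)⁴ / 2750 = 0.135.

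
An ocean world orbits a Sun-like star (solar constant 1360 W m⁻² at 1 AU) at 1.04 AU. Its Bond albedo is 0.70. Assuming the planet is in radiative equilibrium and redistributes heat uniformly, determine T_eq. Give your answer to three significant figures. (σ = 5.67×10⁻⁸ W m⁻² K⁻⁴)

T_eq ≈ 202 K

Flux at 1.04 AU: S = 1360/1.04² = 1260 W m⁻².
Energy balance: absorbed = emitted ⇒ πR²·S(1−A) = 4πR²·σT_eq⁴, so T_eq⁴ = S(1−A)/(4σ).
T_eq = [1260 × 0.30 / (4 × 5.67×10⁻⁸)]^(1/4) = (1.66×10⁹)^(1/4) = 202 K.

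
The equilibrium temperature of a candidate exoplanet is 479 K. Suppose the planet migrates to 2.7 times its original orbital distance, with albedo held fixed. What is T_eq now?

T_eq ∝ L^(1/4) · d^(−1/2).
T′ = 479 / 2.7^(1/2) = 292 K.

T_eq ≈ 292 K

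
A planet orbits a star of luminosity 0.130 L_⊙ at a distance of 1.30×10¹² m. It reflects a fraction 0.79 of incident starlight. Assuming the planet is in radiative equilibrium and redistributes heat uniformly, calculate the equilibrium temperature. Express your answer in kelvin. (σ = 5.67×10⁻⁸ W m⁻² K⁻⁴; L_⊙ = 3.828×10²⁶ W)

T_eq ≈ 38.4 K

L = 0.130 × 3.828×10²⁶ = 4.98×10²⁵ W.
Flux: S = L/(4πd²) = 4.98×10²⁵/(4π×(1.30×10¹²)²) = 2.34 W m⁻².
Energy balance: absorbed = emitted ⇒ πR²·S(1−A) = 4πR²·σT_eq⁴, so T_eq⁴ = S(1−A)/(4σ).
T_eq = [2.34 × 0.21 / (4 × 5.67×10⁻⁸)]^(1/4) = (2.17×10⁶)^(1/4) = 38.4 K.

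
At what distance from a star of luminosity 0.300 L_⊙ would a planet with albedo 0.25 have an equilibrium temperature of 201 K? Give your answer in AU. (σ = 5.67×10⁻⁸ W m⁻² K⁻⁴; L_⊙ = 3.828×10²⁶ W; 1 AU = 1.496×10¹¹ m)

d ≈ 0.910 AU

L = 0.300 × 3.828×10²⁶ = 1.15×10²⁶ W.
From T_eq⁴ = L(1−A)/(16πσd²): d = √[L(1−A)/(16πσT_eq⁴)].
d = √[1.15×10²⁶ × 0.75 / (16π × 5.67×10⁻⁸ × (201)⁴)] = 1.36×10¹¹ m = 0.910 AU.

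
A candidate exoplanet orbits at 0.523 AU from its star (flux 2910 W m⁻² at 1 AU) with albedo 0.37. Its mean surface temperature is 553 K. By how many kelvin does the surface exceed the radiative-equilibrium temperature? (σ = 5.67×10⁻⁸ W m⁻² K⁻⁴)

ΔT ≈ 138.4 K

S = 2910/0.523² = 1.064×10⁴ W m⁻².
T_eq = [S(1−A)/(4σ)]^(1/4) = [1.064×10⁴×0.63/(4×5.67×10⁻⁸)]^(1/4) = 414.6 K.
ΔT = T_surf − T_eq = 553 − 414.6.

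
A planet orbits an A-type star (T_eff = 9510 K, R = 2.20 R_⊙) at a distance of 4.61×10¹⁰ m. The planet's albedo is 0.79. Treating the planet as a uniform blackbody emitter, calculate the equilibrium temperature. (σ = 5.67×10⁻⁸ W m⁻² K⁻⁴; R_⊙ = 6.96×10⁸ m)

T_eq ≈ 830 K

R_⋆ = 2.20 × 6.96×10⁸ = 1.53×10⁹ m.
L = 4πR_⋆²σT_⋆⁴ = 4π(1.53×10⁹)² × 5.67×10⁻⁸ × (9510)⁴ = 1.37×10²⁸ W.
S = L/(4πd²) = 5.12×10⁵ W m⁻².
Energy balance: absorbed = emitted ⇒ πR²·S(1−A) = 4πR²·σT_eq⁴, so T_eq⁴ = S(1−A)/(4σ).
T_eq = [5.12×10⁵ × 0.21 / (4 × 5.67×10⁻⁸)]^(1/4) = (4.74×10¹¹)^(1/4) = 830 K.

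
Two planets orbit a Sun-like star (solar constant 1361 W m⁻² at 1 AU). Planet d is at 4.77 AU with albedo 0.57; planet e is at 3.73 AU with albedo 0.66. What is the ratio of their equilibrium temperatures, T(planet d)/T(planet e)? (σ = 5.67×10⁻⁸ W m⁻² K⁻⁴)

T_eq = [S₀(1−A)/(4σd²)]^(1/4), so T ∝ (1−A)^(1/4) / √d.
T₁ = [1361×0.43/(4×5.67×10⁻⁸×4.77²)]^(1/4) = 103.20 K.
T₂ = [1361×0.34/(4×5.67×10⁻⁸×3.73²)]^(1/4) = 110.04 K.

T₁/T₂ ≈ 0.938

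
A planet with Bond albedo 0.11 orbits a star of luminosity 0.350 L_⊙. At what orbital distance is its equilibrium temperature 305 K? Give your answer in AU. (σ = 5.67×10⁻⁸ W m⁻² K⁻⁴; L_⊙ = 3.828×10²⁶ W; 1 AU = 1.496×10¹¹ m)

L = 0.350 × 3.828×10²⁶ = 1.34×10²⁶ W.
From T_eq⁴ = L(1−A)/(16πσd²): d = √[L(1−A)/(16πσT_eq⁴)].
d = √[1.34×10²⁶ × 0.89 / (16π × 5.67×10⁻⁸ × (305)⁴)] = 6.95×10¹⁰ m = 0.465 AU.

d ≈ 0.465 AU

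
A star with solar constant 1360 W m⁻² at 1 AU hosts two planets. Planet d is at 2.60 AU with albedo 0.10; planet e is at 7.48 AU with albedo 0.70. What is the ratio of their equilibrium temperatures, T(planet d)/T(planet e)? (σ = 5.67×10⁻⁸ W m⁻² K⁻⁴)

T_eq = [S₀(1−A)/(4σd²)]^(1/4), so T ∝ (1−A)^(1/4) / √d.
T₁ = [1360×0.90/(4×5.67×10⁻⁸×2.60²)]^(1/4) = 168.09 K.
T₂ = [1360×0.30/(4×5.67×10⁻⁸×7.48²)]^(1/4) = 75.30 K.

T₁/T₂ ≈ 2.232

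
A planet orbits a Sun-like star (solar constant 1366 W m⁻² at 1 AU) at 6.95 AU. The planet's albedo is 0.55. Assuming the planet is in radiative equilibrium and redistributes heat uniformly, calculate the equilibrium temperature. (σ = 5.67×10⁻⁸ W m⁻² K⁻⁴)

Flux at 6.95 AU: S = 1366/6.95² = 28.3 W m⁻².
Energy balance: absorbed = emitted ⇒ πR²·S(1−A) = 4πR²·σT_eq⁴, so T_eq⁴ = S(1−A)/(4σ).
T_eq = [28.3 × 0.45 / (4 × 5.67×10⁻⁸)]^(1/4) = (5.61×10⁷)^(1/4) = 86.5 K.

T_eq ≈ 86.5 K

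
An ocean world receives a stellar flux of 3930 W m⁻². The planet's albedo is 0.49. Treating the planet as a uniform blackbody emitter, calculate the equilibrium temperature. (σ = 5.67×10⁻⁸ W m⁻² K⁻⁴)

T_eq ≈ 307 K

Energy balance: absorbed = emitted ⇒ πR²·S(1−A) = 4πR²·σT_eq⁴, so T_eq⁴ = S(1−A)/(4σ).
T_eq = [3930 × 0.51 / (4 × 5.67×10⁻⁸)]^(1/4) = (8.84×10⁹)^(1/4) = 307 K.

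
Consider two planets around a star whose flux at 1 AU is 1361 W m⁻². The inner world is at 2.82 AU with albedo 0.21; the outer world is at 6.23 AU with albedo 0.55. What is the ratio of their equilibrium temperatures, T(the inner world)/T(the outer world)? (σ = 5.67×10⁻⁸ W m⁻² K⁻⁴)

T₁/T₂ ≈ 1.711

T_eq = [S₀(1−A)/(4σd²)]^(1/4), so T ∝ (1−A)^(1/4) / √d.
T₁ = [1361×0.79/(4×5.67×10⁻⁸×2.82²)]^(1/4) = 156.26 K.
T₂ = [1361×0.45/(4×5.67×10⁻⁸×6.23²)]^(1/4) = 91.33 K.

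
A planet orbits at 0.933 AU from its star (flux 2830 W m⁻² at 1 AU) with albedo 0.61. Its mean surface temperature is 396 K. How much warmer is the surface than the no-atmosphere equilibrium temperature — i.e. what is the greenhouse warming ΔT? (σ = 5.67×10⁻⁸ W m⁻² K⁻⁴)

S = 2830/0.933² = 3251 W m⁻².
T_eq = [S(1−A)/(4σ)]^(1/4) = [3251×0.39/(4×5.67×10⁻⁸)]^(1/4) = 273.4 K.
ΔT = T_surf − T_eq = 396 − 273.4.

ΔT ≈ 122.6 K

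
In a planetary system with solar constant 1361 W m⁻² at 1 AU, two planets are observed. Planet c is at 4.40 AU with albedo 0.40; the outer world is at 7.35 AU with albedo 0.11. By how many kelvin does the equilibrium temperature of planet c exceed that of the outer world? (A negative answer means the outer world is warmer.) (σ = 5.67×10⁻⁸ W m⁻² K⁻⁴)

ΔT ≈ 17.1 K

T_eq = [S₀(1−A)/(4σd²)]^(1/4), so T ∝ (1−A)^(1/4) / √d.
T₁ = [1361×0.60/(4×5.67×10⁻⁸×4.40²)]^(1/4) = 116.78 K.
T₂ = [1361×0.89/(4×5.67×10⁻⁸×7.35²)]^(1/4) = 99.71 K.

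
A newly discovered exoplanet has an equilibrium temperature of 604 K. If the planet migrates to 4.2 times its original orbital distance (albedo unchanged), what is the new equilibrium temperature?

T_eq ≈ 295 K

T_eq ∝ L^(1/4) · d^(−1/2).
T′ = 604 / 4.2^(1/2) = 295 K.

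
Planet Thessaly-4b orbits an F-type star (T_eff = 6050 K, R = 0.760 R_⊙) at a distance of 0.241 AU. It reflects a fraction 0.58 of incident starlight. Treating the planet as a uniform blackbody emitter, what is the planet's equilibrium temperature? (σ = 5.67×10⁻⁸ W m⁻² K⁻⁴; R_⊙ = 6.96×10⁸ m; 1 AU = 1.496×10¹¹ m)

R_⋆ = 0.760 × 6.96×10⁸ = 5.29×10⁸ m.
d = 0.241 AU = 3.61×10¹⁰ m.
L = 4πR_⋆²σT_⋆⁴ = 4π(5.29×10⁸)² × 5.67×10⁻⁸ × (6050)⁴ = 2.67×10²⁶ W.
S = L/(4πd²) = 1.64×10⁴ W m⁻².
Energy balance: absorbed = emitted ⇒ πR²·S(1−A) = 4πR²·σT_eq⁴, so T_eq⁴ = S(1−A)/(4σ).
T_eq = [1.64×10⁴ × 0.42 / (4 × 5.67×10⁻⁸)]^(1/4) = (3.03×10¹⁰)^(1/4) = 417 K.

T_eq ≈ 417 K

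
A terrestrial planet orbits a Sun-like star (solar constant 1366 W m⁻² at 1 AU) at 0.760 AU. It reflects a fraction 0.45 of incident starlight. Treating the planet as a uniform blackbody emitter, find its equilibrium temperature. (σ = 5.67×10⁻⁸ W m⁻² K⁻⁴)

T_eq ≈ 275 K

Flux at 0.760 AU: S = 1366/0.760² = 2360 W m⁻².
Energy balance: absorbed = emitted ⇒ πR²·S(1−A) = 4πR²·σT_eq⁴, so T_eq⁴ = S(1−A)/(4σ).
T_eq = [2360 × 0.55 / (4 × 5.67×10⁻⁸)]^(1/4) = (5.74×10⁹)^(1/4) = 275 K.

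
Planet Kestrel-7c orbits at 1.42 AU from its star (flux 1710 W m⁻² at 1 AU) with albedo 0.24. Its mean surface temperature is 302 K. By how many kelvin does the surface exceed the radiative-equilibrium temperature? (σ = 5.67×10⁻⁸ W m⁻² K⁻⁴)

ΔT ≈ 71.1 K

S = 1710/1.42² = 848.0 W m⁻².
T_eq = [S(1−A)/(4σ)]^(1/4) = [848.0×0.76/(4×5.67×10⁻⁸)]^(1/4) = 230.9 K.
ΔT = T_surf − T_eq = 302 − 230.9.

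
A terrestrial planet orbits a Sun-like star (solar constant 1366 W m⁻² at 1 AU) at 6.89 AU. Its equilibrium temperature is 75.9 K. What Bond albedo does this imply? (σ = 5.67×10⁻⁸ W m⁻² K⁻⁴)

Flux at 6.89 AU: S = 1366/6.89² = 28.8 W m⁻².
From T_eq⁴ = S(1−A)/(4σ): 1−A = 4σT_eq⁴/S.
1−A = 4 × 5.67×10⁻⁸ × (75.9)⁴ / 28.8 = 0.262.

A ≈ 0.74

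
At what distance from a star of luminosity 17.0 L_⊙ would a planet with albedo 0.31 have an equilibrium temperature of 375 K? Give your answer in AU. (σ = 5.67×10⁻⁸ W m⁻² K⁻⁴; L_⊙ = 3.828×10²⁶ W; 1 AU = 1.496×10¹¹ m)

L = 17.0 × 3.828×10²⁶ = 6.51×10²⁷ W.
From T_eq⁴ = L(1−A)/(16πσd²): d = √[L(1−A)/(16πσT_eq⁴)].
d = √[6.51×10²⁷ × 0.69 / (16π × 5.67×10⁻⁸ × (375)⁴)] = 2.82×10¹¹ m = 1.89 AU.

d ≈ 1.89 AU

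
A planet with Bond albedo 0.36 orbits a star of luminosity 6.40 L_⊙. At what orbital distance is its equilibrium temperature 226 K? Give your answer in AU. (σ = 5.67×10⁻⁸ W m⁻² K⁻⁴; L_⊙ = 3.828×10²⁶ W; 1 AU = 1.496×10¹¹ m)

d ≈ 3.07 AU

L = 6.40 × 3.828×10²⁶ = 2.45×10²⁷ W.
From T_eq⁴ = L(1−A)/(16πσd²): d = √[L(1−A)/(16πσT_eq⁴)].
d = √[2.45×10²⁷ × 0.64 / (16π × 5.67×10⁻⁸ × (226)⁴)] = 4.59×10¹¹ m = 3.07 AU.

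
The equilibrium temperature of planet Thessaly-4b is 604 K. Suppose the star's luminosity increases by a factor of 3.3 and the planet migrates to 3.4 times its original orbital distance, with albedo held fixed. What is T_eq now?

T_eq ∝ L^(1/4) · d^(−1/2).
T′ = 604 × 3.3^(1/4) / 3.4^(1/2) = 441 K.

T_eq ≈ 441 K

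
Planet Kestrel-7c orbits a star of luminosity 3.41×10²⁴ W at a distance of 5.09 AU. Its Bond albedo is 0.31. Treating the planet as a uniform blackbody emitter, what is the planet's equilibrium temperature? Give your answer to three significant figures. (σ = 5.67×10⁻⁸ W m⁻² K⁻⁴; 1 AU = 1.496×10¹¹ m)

d = 5.09 AU = 7.61×10¹¹ m.
Flux: S = L/(4πd²) = 3.41×10²⁴/(4π×(7.61×10¹¹)²) = 0.468 W m⁻².
Energy balance: absorbed = emitted ⇒ πR²·S(1−A) = 4πR²·σT_eq⁴, so T_eq⁴ = S(1−A)/(4σ).
T_eq = [0.468 × 0.69 / (4 × 5.67×10⁻⁸)]^(1/4) = (1.42×10⁶)^(1/4) = 34.5 K.

T_eq ≈ 34.5 K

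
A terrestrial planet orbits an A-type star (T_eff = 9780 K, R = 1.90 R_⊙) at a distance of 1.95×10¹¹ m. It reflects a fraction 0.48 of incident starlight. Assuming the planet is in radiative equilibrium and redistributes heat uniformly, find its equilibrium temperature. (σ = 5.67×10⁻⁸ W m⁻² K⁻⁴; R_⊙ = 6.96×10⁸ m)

R_⋆ = 1.90 × 6.96×10⁸ = 1.32×10⁹ m.
L = 4πR_⋆²σT_⋆⁴ = 4π(1.32×10⁹)² × 5.67×10⁻⁸ × (9780)⁴ = 1.14×10²⁸ W.
S = L/(4πd²) = 2.39×10⁴ W m⁻².
Energy balance: absorbed = emitted ⇒ πR²·S(1−A) = 4πR²·σT_eq⁴, so T_eq⁴ = S(1−A)/(4σ).
T_eq = [2.39×10⁴ × 0.52 / (4 × 5.67×10⁻⁸)]^(1/4) = (5.47×10¹⁰)^(1/4) = 484 K.

T_eq ≈ 484 K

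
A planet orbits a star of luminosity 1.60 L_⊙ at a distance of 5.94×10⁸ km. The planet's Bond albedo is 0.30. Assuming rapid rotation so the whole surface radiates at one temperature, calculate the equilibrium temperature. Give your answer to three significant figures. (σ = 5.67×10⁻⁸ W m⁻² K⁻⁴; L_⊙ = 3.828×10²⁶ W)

T_eq ≈ 144 K

d = 5.94×10⁸ km = 5.94×10¹¹ m.
L = 1.60 × 3.828×10²⁶ = 6.12×10²⁶ W.
Flux: S = L/(4πd²) = 6.12×10²⁶/(4π×(5.94×10¹¹)²) = 138 W m⁻².
Energy balance: absorbed = emitted ⇒ πR²·S(1−A) = 4πR²·σT_eq⁴, so T_eq⁴ = S(1−A)/(4σ).
T_eq = [138 × 0.70 / (4 × 5.67×10⁻⁸)]^(1/4) = (4.26×10⁸)^(1/4) = 144 K.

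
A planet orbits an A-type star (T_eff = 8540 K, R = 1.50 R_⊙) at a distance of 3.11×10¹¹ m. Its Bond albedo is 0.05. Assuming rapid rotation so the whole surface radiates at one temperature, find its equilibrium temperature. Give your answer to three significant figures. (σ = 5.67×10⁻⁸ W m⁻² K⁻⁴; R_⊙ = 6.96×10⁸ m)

R_⋆ = 1.50 × 6.96×10⁸ = 1.04×10⁹ m.
L = 4πR_⋆²σT_⋆⁴ = 4π(1.04×10⁹)² × 5.67×10⁻⁸ × (8540)⁴ = 4.13×10²⁷ W.
S = L/(4πd²) = 3400 W m⁻².
Energy balance: absorbed = emitted ⇒ πR²·S(1−A) = 4πR²·σT_eq⁴, so T_eq⁴ = S(1−A)/(4σ).
T_eq = [3400 × 0.95 / (4 × 5.67×10⁻⁸)]^(1/4) = (1.42×10¹⁰)^(1/4) = 345 K.

T_eq ≈ 345 K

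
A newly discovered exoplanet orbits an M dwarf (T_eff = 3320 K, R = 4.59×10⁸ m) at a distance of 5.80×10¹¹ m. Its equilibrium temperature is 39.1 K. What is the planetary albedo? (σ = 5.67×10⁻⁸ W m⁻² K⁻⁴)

L = 4πR_⋆²σT_⋆⁴ = 4π(4.59×10⁸)² × 5.67×10⁻⁸ × (3320)⁴ = 1.82×10²⁵ W.
S = L/(4πd²) = 4.31 W m⁻².
From T_eq⁴ = S(1−A)/(4σ): 1−A = 4σT_eq⁴/S.
1−A = 4 × 5.67×10⁻⁸ × (39.1)⁴ / 4.31 = 0.123.

A ≈ 0.88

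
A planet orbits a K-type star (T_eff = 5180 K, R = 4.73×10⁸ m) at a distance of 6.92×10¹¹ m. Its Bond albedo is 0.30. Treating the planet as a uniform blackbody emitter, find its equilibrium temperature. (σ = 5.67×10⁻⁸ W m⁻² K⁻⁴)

T_eq ≈ 87.6 K

L = 4πR_⋆²σT_⋆⁴ = 4π(4.73×10⁸)² × 5.67×10⁻⁸ × (5180)⁴ = 1.15×10²⁶ W.
S = L/(4πd²) = 19.1 W m⁻².
Energy balance: absorbed = emitted ⇒ πR²·S(1−A) = 4πR²·σT_eq⁴, so T_eq⁴ = S(1−A)/(4σ).
T_eq = [19.1 × 0.70 / (4 × 5.67×10⁻⁸)]^(1/4) = (5.89×10⁷)^(1/4) = 87.6 K.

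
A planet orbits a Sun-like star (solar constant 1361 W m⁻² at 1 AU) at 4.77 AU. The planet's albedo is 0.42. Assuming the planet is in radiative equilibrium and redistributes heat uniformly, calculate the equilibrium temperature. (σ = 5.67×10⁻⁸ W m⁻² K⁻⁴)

Flux at 4.77 AU: S = 1361/4.77² = 59.8 W m⁻².
Energy balance: absorbed = emitted ⇒ πR²·S(1−A) = 4πR²·σT_eq⁴, so T_eq⁴ = S(1−A)/(4σ).
T_eq = [59.8 × 0.58 / (4 × 5.67×10⁻⁸)]^(1/4) = (1.53×10⁸)^(1/4) = 111 K.

T_eq ≈ 111 K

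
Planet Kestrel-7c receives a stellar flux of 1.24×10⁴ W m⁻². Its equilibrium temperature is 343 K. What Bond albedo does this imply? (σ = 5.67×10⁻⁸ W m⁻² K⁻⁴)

A ≈ 0.75

From T_eq⁴ = S(1−A)/(4σ): 1−A = 4σT_eq⁴/S.
1−A = 4 × 5.67×10⁻⁸ × (343)⁴ / 1.24×10⁴ = 0.253.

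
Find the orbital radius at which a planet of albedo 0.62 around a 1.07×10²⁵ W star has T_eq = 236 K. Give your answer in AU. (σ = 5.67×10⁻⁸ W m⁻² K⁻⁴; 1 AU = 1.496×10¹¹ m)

From T_eq⁴ = L(1−A)/(16πσd²): d = √[L(1−A)/(16πσT_eq⁴)].
d = √[1.07×10²⁵ × 0.38 / (16π × 5.67×10⁻⁸ × (236)⁴)] = 2.14×10¹⁰ m = 0.143 AU.

d ≈ 0.143 AU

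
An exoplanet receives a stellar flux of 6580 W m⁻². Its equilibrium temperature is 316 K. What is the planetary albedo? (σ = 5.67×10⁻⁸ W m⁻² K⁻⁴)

From T_eq⁴ = S(1−A)/(4σ): 1−A = 4σT_eq⁴/S.
1−A = 4 × 5.67×10⁻⁸ × (316)⁴ / 6580 = 0.344.

A ≈ 0.66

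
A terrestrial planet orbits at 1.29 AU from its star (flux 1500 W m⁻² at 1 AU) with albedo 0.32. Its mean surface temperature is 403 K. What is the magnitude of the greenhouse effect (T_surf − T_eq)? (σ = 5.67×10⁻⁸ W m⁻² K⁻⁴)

S = 1500/1.29² = 901.4 W m⁻².
T_eq = [S(1−A)/(4σ)]^(1/4) = [901.4×0.68/(4×5.67×10⁻⁸)]^(1/4) = 228.0 K.
ΔT = T_surf − T_eq = 403 − 228.0.

ΔT ≈ 175.0 K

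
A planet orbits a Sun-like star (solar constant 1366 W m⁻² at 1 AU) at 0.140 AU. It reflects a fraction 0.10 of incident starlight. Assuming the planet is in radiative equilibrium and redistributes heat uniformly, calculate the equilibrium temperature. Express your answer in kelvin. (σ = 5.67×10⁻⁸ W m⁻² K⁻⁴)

Flux at 0.140 AU: S = 1366/0.140² = 6.97×10⁴ W m⁻².
Energy balance: absorbed = emitted ⇒ πR²·S(1−A) = 4πR²·σT_eq⁴, so T_eq⁴ = S(1−A)/(4σ).
T_eq = [6.97×10⁴ × 0.90 / (4 × 5.67×10⁻⁸)]^(1/4) = (2.77×10¹¹)^(1/4) = 725 K.

T_eq ≈ 725 K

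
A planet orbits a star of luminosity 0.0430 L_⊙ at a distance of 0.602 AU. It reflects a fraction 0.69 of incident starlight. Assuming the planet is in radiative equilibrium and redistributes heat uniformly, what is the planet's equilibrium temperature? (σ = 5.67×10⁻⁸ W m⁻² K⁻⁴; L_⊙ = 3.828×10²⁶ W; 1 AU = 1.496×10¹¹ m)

T_eq ≈ 122 K

d = 0.602 AU = 9.01×10¹⁰ m.
L = 0.0430 × 3.828×10²⁶ = 1.65×10²⁵ W.
Flux: S = L/(4πd²) = 1.65×10²⁵/(4π×(9.01×10¹⁰)²) = 162 W m⁻².
Energy balance: absorbed = emitted ⇒ πR²·S(1−A) = 4πR²·σT_eq⁴, so T_eq⁴ = S(1−A)/(4σ).
T_eq = [162 × 0.31 / (4 × 5.67×10⁻⁸)]^(1/4) = (2.21×10⁸)^(1/4) = 122 K.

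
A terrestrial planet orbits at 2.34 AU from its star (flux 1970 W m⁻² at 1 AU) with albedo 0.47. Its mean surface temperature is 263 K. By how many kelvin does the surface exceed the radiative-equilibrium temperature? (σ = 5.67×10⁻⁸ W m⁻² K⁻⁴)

ΔT ≈ 92.7 K

S = 1970/2.34² = 359.8 W m⁻².
T_eq = [S(1−A)/(4σ)]^(1/4) = [359.8×0.53/(4×5.67×10⁻⁸)]^(1/4) = 170.3 K.
ΔT = T_surf − T_eq = 263 − 170.3.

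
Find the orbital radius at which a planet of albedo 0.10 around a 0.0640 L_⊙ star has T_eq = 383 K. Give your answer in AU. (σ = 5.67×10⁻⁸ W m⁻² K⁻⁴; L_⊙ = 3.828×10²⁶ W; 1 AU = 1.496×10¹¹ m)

L = 0.0640 × 3.828×10²⁶ = 2.45×10²⁵ W.
From T_eq⁴ = L(1−A)/(16πσd²): d = √[L(1−A)/(16πσT_eq⁴)].
d = √[2.45×10²⁵ × 0.90 / (16π × 5.67×10⁻⁸ × (383)⁴)] = 1.90×10¹⁰ m = 0.127 AU.

d ≈ 0.127 AU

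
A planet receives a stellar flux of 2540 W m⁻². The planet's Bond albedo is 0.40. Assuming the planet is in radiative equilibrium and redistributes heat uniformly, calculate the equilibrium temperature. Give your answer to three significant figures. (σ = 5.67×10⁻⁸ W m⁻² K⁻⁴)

Energy balance: absorbed = emitted ⇒ πR²·S(1−A) = 4πR²·σT_eq⁴, so T_eq⁴ = S(1−A)/(4σ).
T_eq = [2540 × 0.60 / (4 × 5.67×10⁻⁸)]^(1/4) = (6.72×10⁹)^(1/4) = 286 K.

T_eq ≈ 286 K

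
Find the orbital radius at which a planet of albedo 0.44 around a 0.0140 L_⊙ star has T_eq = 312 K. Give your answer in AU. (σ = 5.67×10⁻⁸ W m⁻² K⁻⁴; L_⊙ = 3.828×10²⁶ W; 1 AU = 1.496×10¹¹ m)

L = 0.0140 × 3.828×10²⁶ = 5.36×10²⁴ W.
From T_eq⁴ = L(1−A)/(16πσd²): d = √[L(1−A)/(16πσT_eq⁴)].
d = √[5.36×10²⁴ × 0.56 / (16π × 5.67×10⁻⁸ × (312)⁴)] = 1.05×10¹⁰ m = 0.0705 AU.

d ≈ 0.0705 AU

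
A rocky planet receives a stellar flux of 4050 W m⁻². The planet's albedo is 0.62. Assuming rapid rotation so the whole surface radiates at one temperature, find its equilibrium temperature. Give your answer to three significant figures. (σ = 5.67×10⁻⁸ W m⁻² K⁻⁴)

Energy balance: absorbed = emitted ⇒ πR²·S(1−A) = 4πR²·σT_eq⁴, so T_eq⁴ = S(1−A)/(4σ).
T_eq = [4050 × 0.38 / (4 × 5.67×10⁻⁸)]^(1/4) = (6.79×10⁹)^(1/4) = 287 K.

T_eq ≈ 287 K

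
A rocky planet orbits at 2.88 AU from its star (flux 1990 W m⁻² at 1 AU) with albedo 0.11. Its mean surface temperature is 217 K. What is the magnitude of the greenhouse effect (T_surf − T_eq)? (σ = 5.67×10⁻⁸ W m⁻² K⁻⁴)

S = 1990/2.88² = 239.9 W m⁻².
T_eq = [S(1−A)/(4σ)]^(1/4) = [239.9×0.89/(4×5.67×10⁻⁸)]^(1/4) = 175.2 K.
ΔT = T_surf − T_eq = 217 − 175.2.

ΔT ≈ 41.8 K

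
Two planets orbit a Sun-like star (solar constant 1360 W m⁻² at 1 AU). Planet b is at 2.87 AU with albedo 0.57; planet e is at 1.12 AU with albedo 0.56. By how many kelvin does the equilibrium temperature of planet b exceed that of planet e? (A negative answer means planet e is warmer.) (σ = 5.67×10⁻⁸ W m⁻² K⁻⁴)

ΔT ≈ -81.1 K

T_eq = [S₀(1−A)/(4σd²)]^(1/4), so T ∝ (1−A)^(1/4) / √d.
T₁ = [1360×0.43/(4×5.67×10⁻⁸×2.87²)]^(1/4) = 133.01 K.
T₂ = [1360×0.44/(4×5.67×10⁻⁸×1.12²)]^(1/4) = 214.15 K.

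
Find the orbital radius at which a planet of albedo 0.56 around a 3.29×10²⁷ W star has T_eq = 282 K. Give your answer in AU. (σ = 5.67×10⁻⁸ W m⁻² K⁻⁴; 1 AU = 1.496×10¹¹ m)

From T_eq⁴ = L(1−A)/(16πσd²): d = √[L(1−A)/(16πσT_eq⁴)].
d = √[3.29×10²⁷ × 0.44 / (16π × 5.67×10⁻⁸ × (282)⁴)] = 2.83×10¹¹ m = 1.89 AU.

d ≈ 1.89 AU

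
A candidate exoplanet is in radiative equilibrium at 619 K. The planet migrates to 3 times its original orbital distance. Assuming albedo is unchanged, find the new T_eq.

T_eq ≈ 357 K

T_eq ∝ L^(1/4) · d^(−1/2).
T′ = 619 / 3^(1/2) = 357 K.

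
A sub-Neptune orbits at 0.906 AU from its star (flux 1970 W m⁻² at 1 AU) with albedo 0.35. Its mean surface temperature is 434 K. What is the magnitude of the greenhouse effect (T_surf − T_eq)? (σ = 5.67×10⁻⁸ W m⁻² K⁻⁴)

S = 1970/0.906² = 2400 W m⁻².
T_eq = [S(1−A)/(4σ)]^(1/4) = [2400×0.65/(4×5.67×10⁻⁸)]^(1/4) = 288.0 K.
ΔT = T_surf − T_eq = 434 − 288.0.

ΔT ≈ 146.0 K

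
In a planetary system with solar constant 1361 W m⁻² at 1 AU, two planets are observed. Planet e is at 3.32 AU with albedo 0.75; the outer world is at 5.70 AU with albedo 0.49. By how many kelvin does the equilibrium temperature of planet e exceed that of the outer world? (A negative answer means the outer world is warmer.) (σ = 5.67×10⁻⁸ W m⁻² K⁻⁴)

T_eq = [S₀(1−A)/(4σd²)]^(1/4), so T ∝ (1−A)^(1/4) / √d.
T₁ = [1361×0.25/(4×5.67×10⁻⁸×3.32²)]^(1/4) = 108.01 K.
T₂ = [1361×0.51/(4×5.67×10⁻⁸×5.70²)]^(1/4) = 98.52 K.

ΔT ≈ 9.5 K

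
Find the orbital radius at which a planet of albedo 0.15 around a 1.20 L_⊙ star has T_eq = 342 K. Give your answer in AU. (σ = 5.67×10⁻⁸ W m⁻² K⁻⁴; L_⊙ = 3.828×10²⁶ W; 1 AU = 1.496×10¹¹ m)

L = 1.20 × 3.828×10²⁶ = 4.59×10²⁶ W.
From T_eq⁴ = L(1−A)/(16πσd²): d = √[L(1−A)/(16πσT_eq⁴)].
d = √[4.59×10²⁶ × 0.85 / (16π × 5.67×10⁻⁸ × (342)⁴)] = 1.00×10¹¹ m = 0.669 AU.

d ≈ 0.669 AU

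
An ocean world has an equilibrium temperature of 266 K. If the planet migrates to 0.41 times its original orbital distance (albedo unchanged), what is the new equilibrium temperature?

T_eq ≈ 415 K

T_eq ∝ L^(1/4) · d^(−1/2).
T′ = 266 / 0.41^(1/2) = 415 K.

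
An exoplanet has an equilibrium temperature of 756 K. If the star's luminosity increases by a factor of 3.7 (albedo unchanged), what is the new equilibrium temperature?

T_eq ≈ 1050 K

T_eq ∝ L^(1/4) · d^(−1/2).
T′ = 756 × 3.7^(1/4) = 1050 K.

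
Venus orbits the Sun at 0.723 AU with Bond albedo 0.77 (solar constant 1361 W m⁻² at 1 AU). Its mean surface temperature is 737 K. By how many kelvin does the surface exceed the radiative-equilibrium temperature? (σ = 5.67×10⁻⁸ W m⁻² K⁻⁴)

S = 1361/0.723² = 2604 W m⁻².
T_eq = [S(1−A)/(4σ)]^(1/4) = [2604×0.23/(4×5.67×10⁻⁸)]^(1/4) = 226.7 K.
ΔT = T_surf − T_eq = 737 − 226.7.

ΔT ≈ 510.3 K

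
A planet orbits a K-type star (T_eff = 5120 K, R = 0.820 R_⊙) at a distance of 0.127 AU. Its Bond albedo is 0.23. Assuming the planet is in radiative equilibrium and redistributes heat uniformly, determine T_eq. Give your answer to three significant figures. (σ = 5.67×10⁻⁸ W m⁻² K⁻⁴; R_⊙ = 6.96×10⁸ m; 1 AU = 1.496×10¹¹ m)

T_eq ≈ 588 K

R_⋆ = 0.820 × 6.96×10⁸ = 5.71×10⁸ m.
d = 0.127 AU = 1.90×10¹⁰ m.
L = 4πR_⋆²σT_⋆⁴ = 4π(5.71×10⁸)² × 5.67×10⁻⁸ × (5120)⁴ = 1.59×10²⁶ W.
S = L/(4πd²) = 3.52×10⁴ W m⁻².
Energy balance: absorbed = emitted ⇒ πR²·S(1−A) = 4πR²·σT_eq⁴, so T_eq⁴ = S(1−A)/(4σ).
T_eq = [3.52×10⁴ × 0.77 / (4 × 5.67×10⁻⁸)]^(1/4) = (1.19×10¹¹)^(1/4) = 588 K.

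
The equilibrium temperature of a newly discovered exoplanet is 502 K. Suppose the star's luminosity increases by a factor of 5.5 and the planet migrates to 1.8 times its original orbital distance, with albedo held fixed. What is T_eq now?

T_eq ≈ 573 K

T_eq ∝ L^(1/4) · d^(−1/2).
T′ = 502 × 5.5^(1/4) / 1.8^(1/2) = 573 K.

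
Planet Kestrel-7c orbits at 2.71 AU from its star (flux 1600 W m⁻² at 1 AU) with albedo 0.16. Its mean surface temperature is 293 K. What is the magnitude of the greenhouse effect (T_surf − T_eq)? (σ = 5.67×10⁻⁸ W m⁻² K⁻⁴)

S = 1600/2.71² = 217.9 W m⁻².
T_eq = [S(1−A)/(4σ)]^(1/4) = [217.9×0.84/(4×5.67×10⁻⁸)]^(1/4) = 168.5 K.
ΔT = T_surf − T_eq = 293 − 168.5.

ΔT ≈ 124.5 K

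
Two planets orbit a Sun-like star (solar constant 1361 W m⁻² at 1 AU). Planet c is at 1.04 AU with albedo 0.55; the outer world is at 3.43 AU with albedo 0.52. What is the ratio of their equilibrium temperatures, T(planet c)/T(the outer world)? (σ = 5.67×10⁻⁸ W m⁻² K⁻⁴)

T_eq = [S₀(1−A)/(4σd²)]^(1/4), so T ∝ (1−A)^(1/4) / √d.
T₁ = [1361×0.45/(4×5.67×10⁻⁸×1.04²)]^(1/4) = 223.53 K.
T₂ = [1361×0.48/(4×5.67×10⁻⁸×3.43²)]^(1/4) = 125.09 K.

T₁/T₂ ≈ 1.787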